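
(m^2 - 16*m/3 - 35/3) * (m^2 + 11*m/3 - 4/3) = m^4 - 5*m^3/3 - 293*m^2/9 - 107*m/3 + 140/9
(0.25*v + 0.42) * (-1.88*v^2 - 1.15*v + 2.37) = -0.47*v^3 - 1.0771*v^2 + 0.1095*v + 0.9954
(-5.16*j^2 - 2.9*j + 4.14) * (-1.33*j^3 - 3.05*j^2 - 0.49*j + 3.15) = 6.8628*j^5 + 19.595*j^4 + 5.8672*j^3 - 27.46*j^2 - 11.1636*j + 13.041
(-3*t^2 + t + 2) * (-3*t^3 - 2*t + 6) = 9*t^5 - 3*t^4 - 20*t^2 + 2*t + 12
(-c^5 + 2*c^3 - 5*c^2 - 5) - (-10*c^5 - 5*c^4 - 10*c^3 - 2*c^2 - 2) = 9*c^5 + 5*c^4 + 12*c^3 - 3*c^2 - 3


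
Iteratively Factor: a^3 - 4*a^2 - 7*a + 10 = (a + 2)*(a^2 - 6*a + 5) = (a - 1)*(a + 2)*(a - 5)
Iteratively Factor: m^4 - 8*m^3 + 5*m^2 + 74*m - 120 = (m - 4)*(m^3 - 4*m^2 - 11*m + 30) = (m - 4)*(m - 2)*(m^2 - 2*m - 15) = (m - 5)*(m - 4)*(m - 2)*(m + 3)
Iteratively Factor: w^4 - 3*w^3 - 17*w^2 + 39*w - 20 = (w - 5)*(w^3 + 2*w^2 - 7*w + 4) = (w - 5)*(w - 1)*(w^2 + 3*w - 4) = (w - 5)*(w - 1)*(w + 4)*(w - 1)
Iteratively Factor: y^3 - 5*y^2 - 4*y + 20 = (y + 2)*(y^2 - 7*y + 10) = (y - 5)*(y + 2)*(y - 2)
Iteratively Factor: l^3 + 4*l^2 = (l)*(l^2 + 4*l) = l^2*(l + 4)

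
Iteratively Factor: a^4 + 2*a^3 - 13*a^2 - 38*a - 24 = (a + 1)*(a^3 + a^2 - 14*a - 24) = (a - 4)*(a + 1)*(a^2 + 5*a + 6) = (a - 4)*(a + 1)*(a + 2)*(a + 3)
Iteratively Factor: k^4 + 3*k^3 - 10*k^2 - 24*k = (k)*(k^3 + 3*k^2 - 10*k - 24) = k*(k + 2)*(k^2 + k - 12) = k*(k + 2)*(k + 4)*(k - 3)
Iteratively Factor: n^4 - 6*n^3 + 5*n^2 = (n - 5)*(n^3 - n^2) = n*(n - 5)*(n^2 - n) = n^2*(n - 5)*(n - 1)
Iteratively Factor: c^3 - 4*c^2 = (c - 4)*(c^2) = c*(c - 4)*(c)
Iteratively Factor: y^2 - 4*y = (y)*(y - 4)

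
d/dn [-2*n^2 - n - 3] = -4*n - 1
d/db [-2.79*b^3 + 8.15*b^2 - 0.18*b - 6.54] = -8.37*b^2 + 16.3*b - 0.18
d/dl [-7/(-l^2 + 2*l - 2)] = 14*(1 - l)/(l^2 - 2*l + 2)^2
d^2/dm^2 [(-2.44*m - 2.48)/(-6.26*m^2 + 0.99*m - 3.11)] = ((2.44*m + 2.48)*(12.52*m - 0.99)*(25.04*m - 1.98) - (91.6464*m + 26.2184)*(6.26*m^2 - 0.99*m + 3.11))/(6.26*m^2 - 0.99*m + 3.11)^3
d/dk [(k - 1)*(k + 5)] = 2*k + 4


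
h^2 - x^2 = (h - x)*(h + x)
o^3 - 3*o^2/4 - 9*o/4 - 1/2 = (o - 2)*(o + 1/4)*(o + 1)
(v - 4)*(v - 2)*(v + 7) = v^3 + v^2 - 34*v + 56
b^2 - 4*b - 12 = (b - 6)*(b + 2)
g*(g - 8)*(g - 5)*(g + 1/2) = g^4 - 25*g^3/2 + 67*g^2/2 + 20*g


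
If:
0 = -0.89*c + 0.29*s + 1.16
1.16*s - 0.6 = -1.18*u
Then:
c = 1.47191011235955 - 0.331460674157303*u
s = 0.517241379310345 - 1.01724137931034*u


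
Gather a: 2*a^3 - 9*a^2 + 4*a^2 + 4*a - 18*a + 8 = 2*a^3 - 5*a^2 - 14*a + 8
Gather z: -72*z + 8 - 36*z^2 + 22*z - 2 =-36*z^2 - 50*z + 6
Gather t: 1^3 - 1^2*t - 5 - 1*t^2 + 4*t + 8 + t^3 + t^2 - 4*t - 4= t^3 - t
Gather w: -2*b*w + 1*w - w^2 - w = -2*b*w - w^2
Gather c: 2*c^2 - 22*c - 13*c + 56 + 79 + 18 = 2*c^2 - 35*c + 153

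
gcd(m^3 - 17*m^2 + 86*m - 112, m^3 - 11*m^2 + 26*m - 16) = m^2 - 10*m + 16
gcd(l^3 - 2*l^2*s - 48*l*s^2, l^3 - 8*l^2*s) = -l^2 + 8*l*s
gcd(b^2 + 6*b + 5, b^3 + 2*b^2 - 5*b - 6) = b + 1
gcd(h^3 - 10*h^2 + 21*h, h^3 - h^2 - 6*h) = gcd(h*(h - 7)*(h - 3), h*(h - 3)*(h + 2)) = h^2 - 3*h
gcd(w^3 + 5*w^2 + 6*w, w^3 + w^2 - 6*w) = w^2 + 3*w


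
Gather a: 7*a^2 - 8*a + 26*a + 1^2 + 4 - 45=7*a^2 + 18*a - 40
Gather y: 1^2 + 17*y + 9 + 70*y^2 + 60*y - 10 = 70*y^2 + 77*y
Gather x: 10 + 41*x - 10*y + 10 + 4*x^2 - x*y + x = 4*x^2 + x*(42 - y) - 10*y + 20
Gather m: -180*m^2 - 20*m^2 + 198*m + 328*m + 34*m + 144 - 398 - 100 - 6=-200*m^2 + 560*m - 360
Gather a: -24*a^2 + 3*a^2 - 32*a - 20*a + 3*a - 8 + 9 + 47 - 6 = -21*a^2 - 49*a + 42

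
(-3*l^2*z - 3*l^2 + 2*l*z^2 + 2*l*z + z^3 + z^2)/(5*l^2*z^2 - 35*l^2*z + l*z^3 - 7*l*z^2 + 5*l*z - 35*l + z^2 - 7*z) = (-3*l^2*z - 3*l^2 + 2*l*z^2 + 2*l*z + z^3 + z^2)/(5*l^2*z^2 - 35*l^2*z + l*z^3 - 7*l*z^2 + 5*l*z - 35*l + z^2 - 7*z)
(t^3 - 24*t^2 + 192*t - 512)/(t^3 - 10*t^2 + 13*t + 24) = (t^2 - 16*t + 64)/(t^2 - 2*t - 3)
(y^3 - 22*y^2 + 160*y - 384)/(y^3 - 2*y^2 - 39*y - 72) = (y^2 - 14*y + 48)/(y^2 + 6*y + 9)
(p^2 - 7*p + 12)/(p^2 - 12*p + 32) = (p - 3)/(p - 8)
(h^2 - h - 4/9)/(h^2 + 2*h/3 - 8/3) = (h + 1/3)/(h + 2)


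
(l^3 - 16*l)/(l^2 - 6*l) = (l^2 - 16)/(l - 6)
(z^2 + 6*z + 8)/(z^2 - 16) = (z + 2)/(z - 4)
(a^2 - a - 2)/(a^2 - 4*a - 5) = (a - 2)/(a - 5)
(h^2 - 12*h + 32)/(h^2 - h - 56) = (h - 4)/(h + 7)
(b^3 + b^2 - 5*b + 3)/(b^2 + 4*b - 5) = (b^2 + 2*b - 3)/(b + 5)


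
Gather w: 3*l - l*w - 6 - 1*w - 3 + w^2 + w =-l*w + 3*l + w^2 - 9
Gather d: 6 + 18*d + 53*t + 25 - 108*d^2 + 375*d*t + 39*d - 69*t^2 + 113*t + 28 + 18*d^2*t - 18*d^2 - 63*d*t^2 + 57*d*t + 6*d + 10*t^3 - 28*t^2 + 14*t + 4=d^2*(18*t - 126) + d*(-63*t^2 + 432*t + 63) + 10*t^3 - 97*t^2 + 180*t + 63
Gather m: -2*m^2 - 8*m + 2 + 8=-2*m^2 - 8*m + 10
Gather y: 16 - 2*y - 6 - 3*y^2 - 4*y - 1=-3*y^2 - 6*y + 9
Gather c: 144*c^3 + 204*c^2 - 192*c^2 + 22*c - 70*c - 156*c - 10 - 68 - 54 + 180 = 144*c^3 + 12*c^2 - 204*c + 48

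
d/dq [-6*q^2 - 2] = -12*q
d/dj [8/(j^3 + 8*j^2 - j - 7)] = 8*(-3*j^2 - 16*j + 1)/(j^3 + 8*j^2 - j - 7)^2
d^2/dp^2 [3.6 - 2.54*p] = 0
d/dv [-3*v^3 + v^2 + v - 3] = -9*v^2 + 2*v + 1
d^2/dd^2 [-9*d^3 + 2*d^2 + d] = 4 - 54*d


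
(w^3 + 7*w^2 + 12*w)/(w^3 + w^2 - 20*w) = (w^2 + 7*w + 12)/(w^2 + w - 20)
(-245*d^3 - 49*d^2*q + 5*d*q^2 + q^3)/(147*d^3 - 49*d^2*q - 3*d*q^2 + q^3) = (5*d + q)/(-3*d + q)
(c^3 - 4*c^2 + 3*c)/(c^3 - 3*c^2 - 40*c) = (-c^2 + 4*c - 3)/(-c^2 + 3*c + 40)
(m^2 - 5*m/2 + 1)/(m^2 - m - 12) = (-m^2 + 5*m/2 - 1)/(-m^2 + m + 12)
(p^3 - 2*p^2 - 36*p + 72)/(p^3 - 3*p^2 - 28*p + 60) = (p + 6)/(p + 5)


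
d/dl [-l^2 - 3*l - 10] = -2*l - 3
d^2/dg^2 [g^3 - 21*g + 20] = 6*g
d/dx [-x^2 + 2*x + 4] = 2 - 2*x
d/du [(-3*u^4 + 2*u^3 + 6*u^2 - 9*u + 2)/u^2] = -6*u + 2 + 9/u^2 - 4/u^3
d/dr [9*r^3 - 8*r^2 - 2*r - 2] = 27*r^2 - 16*r - 2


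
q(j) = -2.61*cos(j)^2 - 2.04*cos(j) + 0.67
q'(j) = 5.22*sin(j)*cos(j) + 2.04*sin(j)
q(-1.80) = 1.00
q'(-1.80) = -0.83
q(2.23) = 0.94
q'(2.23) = -0.91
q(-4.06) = 0.95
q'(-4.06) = -0.90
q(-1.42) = 0.30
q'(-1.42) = -2.79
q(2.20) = 0.97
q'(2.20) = -0.83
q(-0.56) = -2.93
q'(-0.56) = -3.43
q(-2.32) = 0.85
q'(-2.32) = 1.11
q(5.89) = -3.44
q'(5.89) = -2.63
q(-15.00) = 0.71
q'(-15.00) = 1.25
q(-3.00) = 0.13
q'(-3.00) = 0.44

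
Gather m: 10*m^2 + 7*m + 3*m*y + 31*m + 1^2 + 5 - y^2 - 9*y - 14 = 10*m^2 + m*(3*y + 38) - y^2 - 9*y - 8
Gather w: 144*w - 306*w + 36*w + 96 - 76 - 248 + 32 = -126*w - 196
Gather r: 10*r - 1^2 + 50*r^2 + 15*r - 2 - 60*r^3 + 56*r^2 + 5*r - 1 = -60*r^3 + 106*r^2 + 30*r - 4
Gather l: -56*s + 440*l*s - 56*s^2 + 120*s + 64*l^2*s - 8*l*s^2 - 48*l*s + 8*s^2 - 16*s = 64*l^2*s + l*(-8*s^2 + 392*s) - 48*s^2 + 48*s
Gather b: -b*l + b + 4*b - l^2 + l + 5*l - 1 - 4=b*(5 - l) - l^2 + 6*l - 5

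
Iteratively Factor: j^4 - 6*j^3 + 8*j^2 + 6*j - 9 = (j - 3)*(j^3 - 3*j^2 - j + 3) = (j - 3)*(j + 1)*(j^2 - 4*j + 3) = (j - 3)^2*(j + 1)*(j - 1)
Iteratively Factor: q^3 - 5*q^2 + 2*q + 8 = (q + 1)*(q^2 - 6*q + 8) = (q - 2)*(q + 1)*(q - 4)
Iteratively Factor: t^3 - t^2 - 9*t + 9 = (t - 1)*(t^2 - 9) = (t - 1)*(t + 3)*(t - 3)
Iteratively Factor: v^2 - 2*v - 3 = (v + 1)*(v - 3)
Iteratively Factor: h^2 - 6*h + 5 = (h - 5)*(h - 1)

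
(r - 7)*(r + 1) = r^2 - 6*r - 7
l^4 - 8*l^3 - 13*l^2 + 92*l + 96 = (l - 8)*(l - 4)*(l + 1)*(l + 3)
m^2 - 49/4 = (m - 7/2)*(m + 7/2)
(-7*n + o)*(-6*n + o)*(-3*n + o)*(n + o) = -126*n^4 - 45*n^3*o + 65*n^2*o^2 - 15*n*o^3 + o^4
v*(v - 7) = v^2 - 7*v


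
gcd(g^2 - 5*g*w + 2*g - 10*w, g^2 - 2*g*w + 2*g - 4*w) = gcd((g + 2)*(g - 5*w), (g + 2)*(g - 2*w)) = g + 2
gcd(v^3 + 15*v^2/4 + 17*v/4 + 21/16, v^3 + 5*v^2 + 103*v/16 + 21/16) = v + 7/4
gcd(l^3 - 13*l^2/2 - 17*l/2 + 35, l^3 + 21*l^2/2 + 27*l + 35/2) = l + 5/2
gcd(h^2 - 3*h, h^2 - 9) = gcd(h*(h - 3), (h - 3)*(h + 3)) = h - 3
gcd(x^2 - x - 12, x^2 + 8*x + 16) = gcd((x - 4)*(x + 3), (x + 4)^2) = 1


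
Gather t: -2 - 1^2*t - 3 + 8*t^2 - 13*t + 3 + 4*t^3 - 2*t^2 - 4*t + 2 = 4*t^3 + 6*t^2 - 18*t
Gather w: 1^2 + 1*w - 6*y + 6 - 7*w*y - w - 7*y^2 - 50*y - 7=-7*w*y - 7*y^2 - 56*y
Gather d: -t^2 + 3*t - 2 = -t^2 + 3*t - 2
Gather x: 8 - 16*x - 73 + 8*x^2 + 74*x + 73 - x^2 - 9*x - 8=7*x^2 + 49*x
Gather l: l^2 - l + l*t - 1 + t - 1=l^2 + l*(t - 1) + t - 2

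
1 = 1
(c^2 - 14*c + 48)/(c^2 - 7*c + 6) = (c - 8)/(c - 1)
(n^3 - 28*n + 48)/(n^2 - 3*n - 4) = (n^2 + 4*n - 12)/(n + 1)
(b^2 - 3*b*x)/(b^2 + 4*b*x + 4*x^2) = b*(b - 3*x)/(b^2 + 4*b*x + 4*x^2)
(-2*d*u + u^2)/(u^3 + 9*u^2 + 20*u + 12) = u*(-2*d + u)/(u^3 + 9*u^2 + 20*u + 12)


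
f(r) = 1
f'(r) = 0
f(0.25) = 1.00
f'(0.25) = 0.00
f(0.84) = 1.00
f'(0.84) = 0.00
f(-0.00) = 1.00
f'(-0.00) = 0.00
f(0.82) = 1.00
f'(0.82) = 0.00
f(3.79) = 1.00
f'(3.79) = 0.00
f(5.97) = 1.00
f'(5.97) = 0.00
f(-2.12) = 1.00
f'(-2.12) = 0.00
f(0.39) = 1.00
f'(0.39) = 0.00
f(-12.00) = 1.00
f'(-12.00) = 0.00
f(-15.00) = 1.00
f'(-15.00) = 0.00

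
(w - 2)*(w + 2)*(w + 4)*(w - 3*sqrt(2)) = w^4 - 3*sqrt(2)*w^3 + 4*w^3 - 12*sqrt(2)*w^2 - 4*w^2 - 16*w + 12*sqrt(2)*w + 48*sqrt(2)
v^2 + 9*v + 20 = (v + 4)*(v + 5)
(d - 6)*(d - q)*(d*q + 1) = d^3*q - d^2*q^2 - 6*d^2*q + d^2 + 6*d*q^2 - d*q - 6*d + 6*q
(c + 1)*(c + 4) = c^2 + 5*c + 4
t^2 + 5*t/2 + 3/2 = (t + 1)*(t + 3/2)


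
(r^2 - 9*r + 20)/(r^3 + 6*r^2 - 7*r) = (r^2 - 9*r + 20)/(r*(r^2 + 6*r - 7))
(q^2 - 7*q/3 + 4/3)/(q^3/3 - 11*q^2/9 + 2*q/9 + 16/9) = 3*(3*q^2 - 7*q + 4)/(3*q^3 - 11*q^2 + 2*q + 16)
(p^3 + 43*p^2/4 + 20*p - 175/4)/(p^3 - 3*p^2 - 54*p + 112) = (4*p^2 + 15*p - 25)/(4*(p^2 - 10*p + 16))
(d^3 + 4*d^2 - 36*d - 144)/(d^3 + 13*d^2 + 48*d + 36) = (d^2 - 2*d - 24)/(d^2 + 7*d + 6)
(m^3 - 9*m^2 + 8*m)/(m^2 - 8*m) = m - 1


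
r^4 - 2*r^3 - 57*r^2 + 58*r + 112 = (r - 8)*(r - 2)*(r + 1)*(r + 7)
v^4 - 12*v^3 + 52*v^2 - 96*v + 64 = (v - 4)^2*(v - 2)^2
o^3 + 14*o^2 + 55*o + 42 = (o + 1)*(o + 6)*(o + 7)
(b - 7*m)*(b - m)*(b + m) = b^3 - 7*b^2*m - b*m^2 + 7*m^3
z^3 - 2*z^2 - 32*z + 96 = (z - 4)^2*(z + 6)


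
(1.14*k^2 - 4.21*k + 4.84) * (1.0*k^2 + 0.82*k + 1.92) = 1.14*k^4 - 3.2752*k^3 + 3.5766*k^2 - 4.1144*k + 9.2928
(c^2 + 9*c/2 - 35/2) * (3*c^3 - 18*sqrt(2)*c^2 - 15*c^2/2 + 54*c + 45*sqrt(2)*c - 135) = 3*c^5 - 18*sqrt(2)*c^4 + 6*c^4 - 36*sqrt(2)*c^3 - 129*c^3/4 + 957*c^2/4 + 1035*sqrt(2)*c^2/2 - 3105*c/2 - 1575*sqrt(2)*c/2 + 4725/2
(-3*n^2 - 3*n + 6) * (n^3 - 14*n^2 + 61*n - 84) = -3*n^5 + 39*n^4 - 135*n^3 - 15*n^2 + 618*n - 504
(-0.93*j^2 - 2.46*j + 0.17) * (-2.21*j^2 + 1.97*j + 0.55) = 2.0553*j^4 + 3.6045*j^3 - 5.7334*j^2 - 1.0181*j + 0.0935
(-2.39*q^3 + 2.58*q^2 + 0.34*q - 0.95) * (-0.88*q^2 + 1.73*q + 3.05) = 2.1032*q^5 - 6.4051*q^4 - 3.1253*q^3 + 9.2932*q^2 - 0.6065*q - 2.8975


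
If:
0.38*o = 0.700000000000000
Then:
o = 1.84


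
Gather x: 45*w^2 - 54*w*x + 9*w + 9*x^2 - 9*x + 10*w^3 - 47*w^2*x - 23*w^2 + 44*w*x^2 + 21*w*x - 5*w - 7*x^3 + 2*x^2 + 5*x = 10*w^3 + 22*w^2 + 4*w - 7*x^3 + x^2*(44*w + 11) + x*(-47*w^2 - 33*w - 4)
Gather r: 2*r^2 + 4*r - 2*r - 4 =2*r^2 + 2*r - 4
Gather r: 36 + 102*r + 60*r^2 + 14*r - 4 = 60*r^2 + 116*r + 32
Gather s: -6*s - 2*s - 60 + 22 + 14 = -8*s - 24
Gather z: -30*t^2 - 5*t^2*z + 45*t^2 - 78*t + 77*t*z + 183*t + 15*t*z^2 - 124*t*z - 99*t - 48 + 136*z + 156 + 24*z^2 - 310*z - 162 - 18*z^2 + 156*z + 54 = 15*t^2 + 6*t + z^2*(15*t + 6) + z*(-5*t^2 - 47*t - 18)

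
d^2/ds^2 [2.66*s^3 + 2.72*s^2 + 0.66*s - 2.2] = 15.96*s + 5.44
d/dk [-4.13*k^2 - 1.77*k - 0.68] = -8.26*k - 1.77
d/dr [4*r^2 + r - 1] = 8*r + 1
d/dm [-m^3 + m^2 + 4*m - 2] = -3*m^2 + 2*m + 4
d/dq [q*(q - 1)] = 2*q - 1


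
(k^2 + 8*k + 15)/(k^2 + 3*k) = (k + 5)/k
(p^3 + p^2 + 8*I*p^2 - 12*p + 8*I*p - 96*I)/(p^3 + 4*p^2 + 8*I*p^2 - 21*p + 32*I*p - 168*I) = (p + 4)/(p + 7)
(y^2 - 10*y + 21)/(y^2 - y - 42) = (y - 3)/(y + 6)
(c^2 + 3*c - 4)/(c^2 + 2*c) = (c^2 + 3*c - 4)/(c*(c + 2))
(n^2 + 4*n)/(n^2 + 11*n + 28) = n/(n + 7)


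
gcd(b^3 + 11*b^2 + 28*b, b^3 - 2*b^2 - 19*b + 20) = b + 4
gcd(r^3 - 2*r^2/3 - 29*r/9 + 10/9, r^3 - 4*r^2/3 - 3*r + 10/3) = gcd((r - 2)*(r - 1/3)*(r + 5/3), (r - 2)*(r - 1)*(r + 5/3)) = r^2 - r/3 - 10/3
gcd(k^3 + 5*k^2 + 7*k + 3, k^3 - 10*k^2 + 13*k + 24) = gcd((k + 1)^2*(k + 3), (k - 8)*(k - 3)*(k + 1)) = k + 1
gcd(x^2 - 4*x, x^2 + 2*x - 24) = x - 4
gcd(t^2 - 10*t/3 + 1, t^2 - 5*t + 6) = t - 3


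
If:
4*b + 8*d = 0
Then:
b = -2*d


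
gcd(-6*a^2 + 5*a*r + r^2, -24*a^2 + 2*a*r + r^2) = 6*a + r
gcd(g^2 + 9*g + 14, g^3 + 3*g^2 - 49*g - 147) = g + 7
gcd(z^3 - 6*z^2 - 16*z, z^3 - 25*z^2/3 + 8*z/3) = z^2 - 8*z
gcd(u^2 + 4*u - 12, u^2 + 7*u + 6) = u + 6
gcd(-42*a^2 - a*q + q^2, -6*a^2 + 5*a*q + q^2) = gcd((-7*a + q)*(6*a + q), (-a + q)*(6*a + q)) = 6*a + q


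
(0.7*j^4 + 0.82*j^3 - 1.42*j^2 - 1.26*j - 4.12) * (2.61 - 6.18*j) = -4.326*j^5 - 3.2406*j^4 + 10.9158*j^3 + 4.0806*j^2 + 22.173*j - 10.7532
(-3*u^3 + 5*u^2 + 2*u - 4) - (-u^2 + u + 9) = -3*u^3 + 6*u^2 + u - 13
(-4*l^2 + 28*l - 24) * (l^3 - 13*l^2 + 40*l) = -4*l^5 + 80*l^4 - 548*l^3 + 1432*l^2 - 960*l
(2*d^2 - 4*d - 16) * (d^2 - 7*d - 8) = 2*d^4 - 18*d^3 - 4*d^2 + 144*d + 128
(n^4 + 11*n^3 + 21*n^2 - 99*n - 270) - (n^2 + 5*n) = n^4 + 11*n^3 + 20*n^2 - 104*n - 270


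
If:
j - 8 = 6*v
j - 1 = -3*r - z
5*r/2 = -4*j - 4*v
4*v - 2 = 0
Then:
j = 11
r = -92/5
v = 1/2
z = 226/5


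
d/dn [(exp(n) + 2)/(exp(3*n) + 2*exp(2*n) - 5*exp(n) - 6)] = (-(exp(n) + 2)*(3*exp(2*n) + 4*exp(n) - 5) + exp(3*n) + 2*exp(2*n) - 5*exp(n) - 6)*exp(n)/(exp(3*n) + 2*exp(2*n) - 5*exp(n) - 6)^2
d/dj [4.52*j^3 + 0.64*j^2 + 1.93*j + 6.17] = 13.56*j^2 + 1.28*j + 1.93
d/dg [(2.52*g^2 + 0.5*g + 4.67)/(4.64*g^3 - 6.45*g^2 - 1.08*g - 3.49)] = (-11.6928*g^4 - 4.64*g^3 - 64.503*g^2 + 42.6534*g + 3.2986)/(21.5296*g^6 - 59.856*g^5 + 31.5801*g^4 - 18.4552*g^3 + 46.1874*g^2 + 7.5384*g + 12.1801)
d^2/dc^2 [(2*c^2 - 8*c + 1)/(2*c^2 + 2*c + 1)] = 40*(-2*c^3 + 3*c + 1)/(8*c^6 + 24*c^5 + 36*c^4 + 32*c^3 + 18*c^2 + 6*c + 1)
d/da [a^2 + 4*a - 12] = 2*a + 4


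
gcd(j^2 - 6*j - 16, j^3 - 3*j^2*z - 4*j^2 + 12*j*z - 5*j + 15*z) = 1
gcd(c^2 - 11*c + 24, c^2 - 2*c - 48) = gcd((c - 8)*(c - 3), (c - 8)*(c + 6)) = c - 8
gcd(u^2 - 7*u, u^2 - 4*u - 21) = u - 7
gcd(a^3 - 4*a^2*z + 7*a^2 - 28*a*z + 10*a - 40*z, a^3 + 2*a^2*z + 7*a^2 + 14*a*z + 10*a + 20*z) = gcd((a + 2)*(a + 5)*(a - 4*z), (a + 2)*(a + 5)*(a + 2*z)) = a^2 + 7*a + 10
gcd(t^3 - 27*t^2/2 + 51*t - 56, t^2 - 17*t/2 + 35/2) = t - 7/2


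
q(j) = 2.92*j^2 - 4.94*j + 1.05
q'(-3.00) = -22.46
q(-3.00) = 42.15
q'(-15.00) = -92.54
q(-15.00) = 732.15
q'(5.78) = 28.82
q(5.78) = 70.05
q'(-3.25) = -23.92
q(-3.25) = 47.95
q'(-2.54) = -19.77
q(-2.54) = 32.44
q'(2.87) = 11.82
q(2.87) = 10.92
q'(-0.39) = -7.22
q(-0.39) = 3.42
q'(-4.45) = -30.93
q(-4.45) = 80.86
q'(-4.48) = -31.10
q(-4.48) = 81.79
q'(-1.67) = -14.69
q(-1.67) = 17.44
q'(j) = 5.84*j - 4.94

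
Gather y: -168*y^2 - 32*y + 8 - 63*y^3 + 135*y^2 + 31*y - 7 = -63*y^3 - 33*y^2 - y + 1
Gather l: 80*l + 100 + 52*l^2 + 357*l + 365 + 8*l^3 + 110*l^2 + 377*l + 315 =8*l^3 + 162*l^2 + 814*l + 780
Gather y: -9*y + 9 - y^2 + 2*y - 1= -y^2 - 7*y + 8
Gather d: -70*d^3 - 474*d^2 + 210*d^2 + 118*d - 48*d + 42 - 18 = -70*d^3 - 264*d^2 + 70*d + 24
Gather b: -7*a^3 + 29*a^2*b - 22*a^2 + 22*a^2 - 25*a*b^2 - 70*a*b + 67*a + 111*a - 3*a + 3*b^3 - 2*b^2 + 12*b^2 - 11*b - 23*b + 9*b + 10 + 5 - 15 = -7*a^3 + 175*a + 3*b^3 + b^2*(10 - 25*a) + b*(29*a^2 - 70*a - 25)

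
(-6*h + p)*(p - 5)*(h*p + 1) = -6*h^2*p^2 + 30*h^2*p + h*p^3 - 5*h*p^2 - 6*h*p + 30*h + p^2 - 5*p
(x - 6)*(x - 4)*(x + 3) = x^3 - 7*x^2 - 6*x + 72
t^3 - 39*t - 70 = (t - 7)*(t + 2)*(t + 5)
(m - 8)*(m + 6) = m^2 - 2*m - 48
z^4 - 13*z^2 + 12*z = z*(z - 3)*(z - 1)*(z + 4)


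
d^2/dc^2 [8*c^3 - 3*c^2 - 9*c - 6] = 48*c - 6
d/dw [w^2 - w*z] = 2*w - z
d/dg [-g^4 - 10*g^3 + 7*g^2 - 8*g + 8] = -4*g^3 - 30*g^2 + 14*g - 8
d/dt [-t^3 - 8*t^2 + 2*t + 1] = -3*t^2 - 16*t + 2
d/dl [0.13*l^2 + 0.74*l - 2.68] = 0.26*l + 0.74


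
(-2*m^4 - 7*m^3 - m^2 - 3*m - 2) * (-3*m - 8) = 6*m^5 + 37*m^4 + 59*m^3 + 17*m^2 + 30*m + 16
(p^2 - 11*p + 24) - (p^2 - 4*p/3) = 24 - 29*p/3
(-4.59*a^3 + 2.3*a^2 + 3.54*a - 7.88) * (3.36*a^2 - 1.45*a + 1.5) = -15.4224*a^5 + 14.3835*a^4 + 1.6744*a^3 - 28.1598*a^2 + 16.736*a - 11.82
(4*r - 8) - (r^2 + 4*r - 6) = -r^2 - 2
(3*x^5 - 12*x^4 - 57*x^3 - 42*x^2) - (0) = 3*x^5 - 12*x^4 - 57*x^3 - 42*x^2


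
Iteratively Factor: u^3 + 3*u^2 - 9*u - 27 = (u + 3)*(u^2 - 9) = (u - 3)*(u + 3)*(u + 3)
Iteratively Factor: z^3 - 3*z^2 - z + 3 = (z - 1)*(z^2 - 2*z - 3) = (z - 1)*(z + 1)*(z - 3)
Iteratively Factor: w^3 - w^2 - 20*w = (w - 5)*(w^2 + 4*w) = (w - 5)*(w + 4)*(w)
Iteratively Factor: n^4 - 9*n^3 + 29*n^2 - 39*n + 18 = (n - 3)*(n^3 - 6*n^2 + 11*n - 6) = (n - 3)*(n - 2)*(n^2 - 4*n + 3) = (n - 3)^2*(n - 2)*(n - 1)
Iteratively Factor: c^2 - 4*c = (c - 4)*(c)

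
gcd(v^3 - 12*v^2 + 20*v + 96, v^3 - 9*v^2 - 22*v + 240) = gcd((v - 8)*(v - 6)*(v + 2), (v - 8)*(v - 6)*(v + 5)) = v^2 - 14*v + 48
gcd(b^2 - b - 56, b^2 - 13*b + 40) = b - 8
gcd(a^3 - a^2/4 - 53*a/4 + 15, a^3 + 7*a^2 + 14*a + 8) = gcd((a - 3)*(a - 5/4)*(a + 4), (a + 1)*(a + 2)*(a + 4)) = a + 4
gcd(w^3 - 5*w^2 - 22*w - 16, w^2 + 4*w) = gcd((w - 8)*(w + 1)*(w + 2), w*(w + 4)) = 1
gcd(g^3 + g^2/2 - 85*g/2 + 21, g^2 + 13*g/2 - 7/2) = g^2 + 13*g/2 - 7/2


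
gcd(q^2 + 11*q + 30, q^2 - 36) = q + 6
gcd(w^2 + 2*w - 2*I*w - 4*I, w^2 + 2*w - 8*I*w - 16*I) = w + 2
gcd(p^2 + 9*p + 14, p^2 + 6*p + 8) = p + 2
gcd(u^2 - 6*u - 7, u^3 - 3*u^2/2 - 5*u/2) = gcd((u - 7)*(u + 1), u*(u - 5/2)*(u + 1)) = u + 1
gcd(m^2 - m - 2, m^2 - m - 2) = m^2 - m - 2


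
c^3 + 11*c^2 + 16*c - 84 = (c - 2)*(c + 6)*(c + 7)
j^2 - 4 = (j - 2)*(j + 2)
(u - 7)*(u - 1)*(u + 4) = u^3 - 4*u^2 - 25*u + 28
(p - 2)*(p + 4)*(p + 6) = p^3 + 8*p^2 + 4*p - 48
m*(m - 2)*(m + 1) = m^3 - m^2 - 2*m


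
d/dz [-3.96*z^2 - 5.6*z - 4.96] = -7.92*z - 5.6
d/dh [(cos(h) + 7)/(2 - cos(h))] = -9*sin(h)/(cos(h) - 2)^2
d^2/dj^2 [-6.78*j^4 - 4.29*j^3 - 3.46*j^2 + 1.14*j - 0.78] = -81.36*j^2 - 25.74*j - 6.92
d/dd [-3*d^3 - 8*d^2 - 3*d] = -9*d^2 - 16*d - 3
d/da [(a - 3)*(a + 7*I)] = 2*a - 3 + 7*I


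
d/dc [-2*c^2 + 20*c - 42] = 20 - 4*c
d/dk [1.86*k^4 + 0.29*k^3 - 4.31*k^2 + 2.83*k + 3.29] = 7.44*k^3 + 0.87*k^2 - 8.62*k + 2.83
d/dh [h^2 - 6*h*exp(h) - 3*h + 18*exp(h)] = -6*h*exp(h) + 2*h + 12*exp(h) - 3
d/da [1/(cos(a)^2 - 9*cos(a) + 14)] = (2*cos(a) - 9)*sin(a)/(cos(a)^2 - 9*cos(a) + 14)^2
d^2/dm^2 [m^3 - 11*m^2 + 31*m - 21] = 6*m - 22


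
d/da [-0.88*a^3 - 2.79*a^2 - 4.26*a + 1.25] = -2.64*a^2 - 5.58*a - 4.26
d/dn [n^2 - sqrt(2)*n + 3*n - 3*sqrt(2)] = 2*n - sqrt(2) + 3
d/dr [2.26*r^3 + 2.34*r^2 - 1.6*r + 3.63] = 6.78*r^2 + 4.68*r - 1.6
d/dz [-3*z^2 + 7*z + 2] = 7 - 6*z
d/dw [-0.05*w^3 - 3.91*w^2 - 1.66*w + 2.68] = -0.15*w^2 - 7.82*w - 1.66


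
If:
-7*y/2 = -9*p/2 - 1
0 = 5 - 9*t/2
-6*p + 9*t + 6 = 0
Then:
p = 8/3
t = 10/9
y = 26/7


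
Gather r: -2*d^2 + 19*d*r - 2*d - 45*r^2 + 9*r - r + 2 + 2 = -2*d^2 - 2*d - 45*r^2 + r*(19*d + 8) + 4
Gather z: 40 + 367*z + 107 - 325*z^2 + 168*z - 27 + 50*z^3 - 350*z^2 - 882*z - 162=50*z^3 - 675*z^2 - 347*z - 42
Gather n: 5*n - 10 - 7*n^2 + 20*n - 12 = -7*n^2 + 25*n - 22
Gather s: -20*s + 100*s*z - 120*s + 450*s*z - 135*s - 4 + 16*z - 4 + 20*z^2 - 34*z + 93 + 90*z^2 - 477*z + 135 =s*(550*z - 275) + 110*z^2 - 495*z + 220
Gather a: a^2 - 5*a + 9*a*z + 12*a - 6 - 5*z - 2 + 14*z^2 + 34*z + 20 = a^2 + a*(9*z + 7) + 14*z^2 + 29*z + 12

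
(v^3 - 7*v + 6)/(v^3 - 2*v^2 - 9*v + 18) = (v - 1)/(v - 3)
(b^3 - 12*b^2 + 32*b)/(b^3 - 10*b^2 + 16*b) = (b - 4)/(b - 2)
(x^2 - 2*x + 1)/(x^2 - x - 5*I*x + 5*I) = (x - 1)/(x - 5*I)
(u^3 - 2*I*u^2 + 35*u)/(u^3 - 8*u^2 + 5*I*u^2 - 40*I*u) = (u - 7*I)/(u - 8)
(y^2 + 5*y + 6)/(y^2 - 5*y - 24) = (y + 2)/(y - 8)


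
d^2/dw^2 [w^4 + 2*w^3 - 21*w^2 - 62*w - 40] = 12*w^2 + 12*w - 42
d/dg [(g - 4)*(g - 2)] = 2*g - 6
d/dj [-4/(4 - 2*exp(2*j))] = -4*exp(2*j)/(exp(2*j) - 2)^2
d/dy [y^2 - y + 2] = 2*y - 1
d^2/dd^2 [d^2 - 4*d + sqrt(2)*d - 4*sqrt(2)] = 2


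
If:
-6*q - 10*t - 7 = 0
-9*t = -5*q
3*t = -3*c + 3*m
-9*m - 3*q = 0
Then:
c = 7/13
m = 21/104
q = -63/104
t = -35/104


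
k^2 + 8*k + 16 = (k + 4)^2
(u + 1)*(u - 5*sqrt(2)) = u^2 - 5*sqrt(2)*u + u - 5*sqrt(2)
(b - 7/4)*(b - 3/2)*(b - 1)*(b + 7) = b^4 + 11*b^3/4 - 191*b^2/8 + 77*b/2 - 147/8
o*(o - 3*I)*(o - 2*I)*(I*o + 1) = I*o^4 + 6*o^3 - 11*I*o^2 - 6*o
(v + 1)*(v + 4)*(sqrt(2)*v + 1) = sqrt(2)*v^3 + v^2 + 5*sqrt(2)*v^2 + 5*v + 4*sqrt(2)*v + 4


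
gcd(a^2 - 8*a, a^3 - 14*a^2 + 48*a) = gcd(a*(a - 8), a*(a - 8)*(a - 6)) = a^2 - 8*a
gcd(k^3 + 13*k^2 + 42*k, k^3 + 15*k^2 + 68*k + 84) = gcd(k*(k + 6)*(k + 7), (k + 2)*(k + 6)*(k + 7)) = k^2 + 13*k + 42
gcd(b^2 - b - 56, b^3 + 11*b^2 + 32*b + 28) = b + 7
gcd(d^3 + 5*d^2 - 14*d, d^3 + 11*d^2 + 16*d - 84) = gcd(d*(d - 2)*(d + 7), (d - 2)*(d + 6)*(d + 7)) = d^2 + 5*d - 14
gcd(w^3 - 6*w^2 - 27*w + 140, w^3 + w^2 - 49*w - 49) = w - 7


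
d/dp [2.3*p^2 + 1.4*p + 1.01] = 4.6*p + 1.4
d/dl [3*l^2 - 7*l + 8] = 6*l - 7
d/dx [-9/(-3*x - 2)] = -27/(3*x + 2)^2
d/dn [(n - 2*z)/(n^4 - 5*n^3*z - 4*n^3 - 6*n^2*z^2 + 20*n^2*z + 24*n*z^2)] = (n*(n^3 - 5*n^2*z - 4*n^2 - 6*n*z^2 + 20*n*z + 24*z^2) - (n - 2*z)*(4*n^3 - 15*n^2*z - 12*n^2 - 12*n*z^2 + 40*n*z + 24*z^2))/(n^2*(n^3 - 5*n^2*z - 4*n^2 - 6*n*z^2 + 20*n*z + 24*z^2)^2)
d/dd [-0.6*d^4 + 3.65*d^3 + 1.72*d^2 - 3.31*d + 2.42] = -2.4*d^3 + 10.95*d^2 + 3.44*d - 3.31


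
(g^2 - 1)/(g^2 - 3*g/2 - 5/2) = 2*(g - 1)/(2*g - 5)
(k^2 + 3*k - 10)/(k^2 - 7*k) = (k^2 + 3*k - 10)/(k*(k - 7))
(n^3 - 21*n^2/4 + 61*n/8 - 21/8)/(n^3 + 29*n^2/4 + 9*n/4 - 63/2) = (2*n^2 - 7*n + 3)/(2*(n^2 + 9*n + 18))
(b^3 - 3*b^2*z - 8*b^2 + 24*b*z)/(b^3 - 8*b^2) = (b - 3*z)/b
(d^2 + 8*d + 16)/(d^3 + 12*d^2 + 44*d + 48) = (d + 4)/(d^2 + 8*d + 12)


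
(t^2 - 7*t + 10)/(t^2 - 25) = (t - 2)/(t + 5)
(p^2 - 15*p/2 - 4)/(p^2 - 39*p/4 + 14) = 2*(2*p + 1)/(4*p - 7)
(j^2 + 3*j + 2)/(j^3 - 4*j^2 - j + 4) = (j + 2)/(j^2 - 5*j + 4)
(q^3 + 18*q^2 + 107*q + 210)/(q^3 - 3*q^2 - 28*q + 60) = (q^2 + 13*q + 42)/(q^2 - 8*q + 12)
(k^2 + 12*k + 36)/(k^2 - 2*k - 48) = (k + 6)/(k - 8)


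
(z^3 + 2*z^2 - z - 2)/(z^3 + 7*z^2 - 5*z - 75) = (z^3 + 2*z^2 - z - 2)/(z^3 + 7*z^2 - 5*z - 75)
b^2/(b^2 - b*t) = b/(b - t)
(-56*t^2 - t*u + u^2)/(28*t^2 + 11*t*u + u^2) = (-8*t + u)/(4*t + u)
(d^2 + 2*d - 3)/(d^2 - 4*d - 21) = (d - 1)/(d - 7)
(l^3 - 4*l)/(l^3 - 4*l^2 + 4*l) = (l + 2)/(l - 2)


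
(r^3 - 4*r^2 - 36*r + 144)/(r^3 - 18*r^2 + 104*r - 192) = (r + 6)/(r - 8)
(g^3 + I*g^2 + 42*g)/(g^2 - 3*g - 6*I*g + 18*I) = g*(g + 7*I)/(g - 3)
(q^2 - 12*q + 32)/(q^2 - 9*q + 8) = (q - 4)/(q - 1)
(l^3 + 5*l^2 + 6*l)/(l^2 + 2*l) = l + 3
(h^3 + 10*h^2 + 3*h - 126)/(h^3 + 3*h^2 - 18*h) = (h + 7)/h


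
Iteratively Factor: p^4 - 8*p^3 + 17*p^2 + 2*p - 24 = (p - 3)*(p^3 - 5*p^2 + 2*p + 8) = (p - 3)*(p - 2)*(p^2 - 3*p - 4) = (p - 4)*(p - 3)*(p - 2)*(p + 1)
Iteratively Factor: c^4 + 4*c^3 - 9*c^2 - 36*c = (c - 3)*(c^3 + 7*c^2 + 12*c) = c*(c - 3)*(c^2 + 7*c + 12) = c*(c - 3)*(c + 4)*(c + 3)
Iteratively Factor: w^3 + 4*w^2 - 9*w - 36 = (w + 4)*(w^2 - 9) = (w + 3)*(w + 4)*(w - 3)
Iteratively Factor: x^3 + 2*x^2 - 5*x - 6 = (x + 1)*(x^2 + x - 6) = (x - 2)*(x + 1)*(x + 3)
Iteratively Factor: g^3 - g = (g + 1)*(g^2 - g) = (g - 1)*(g + 1)*(g)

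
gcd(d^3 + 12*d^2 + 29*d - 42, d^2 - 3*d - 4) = 1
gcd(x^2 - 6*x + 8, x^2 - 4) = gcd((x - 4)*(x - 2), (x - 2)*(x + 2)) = x - 2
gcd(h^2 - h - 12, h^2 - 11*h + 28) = h - 4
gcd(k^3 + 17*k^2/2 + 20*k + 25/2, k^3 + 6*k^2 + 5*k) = k^2 + 6*k + 5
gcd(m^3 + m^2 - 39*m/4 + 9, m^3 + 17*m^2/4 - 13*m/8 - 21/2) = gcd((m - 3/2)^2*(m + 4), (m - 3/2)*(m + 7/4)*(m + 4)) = m^2 + 5*m/2 - 6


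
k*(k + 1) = k^2 + k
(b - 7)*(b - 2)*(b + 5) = b^3 - 4*b^2 - 31*b + 70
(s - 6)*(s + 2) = s^2 - 4*s - 12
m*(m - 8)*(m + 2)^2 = m^4 - 4*m^3 - 28*m^2 - 32*m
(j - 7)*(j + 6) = j^2 - j - 42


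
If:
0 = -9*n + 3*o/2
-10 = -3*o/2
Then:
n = 10/9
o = 20/3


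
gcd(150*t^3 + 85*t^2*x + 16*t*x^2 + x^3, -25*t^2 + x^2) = 5*t + x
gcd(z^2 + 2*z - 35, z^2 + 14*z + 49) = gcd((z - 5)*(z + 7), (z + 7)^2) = z + 7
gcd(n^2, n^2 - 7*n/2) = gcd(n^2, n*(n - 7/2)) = n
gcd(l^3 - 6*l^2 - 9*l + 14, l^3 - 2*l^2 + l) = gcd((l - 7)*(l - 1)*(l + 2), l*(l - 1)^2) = l - 1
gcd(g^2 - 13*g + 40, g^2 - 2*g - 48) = g - 8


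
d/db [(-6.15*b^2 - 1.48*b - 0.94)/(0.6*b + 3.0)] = (-3.69*b^2 - 36.9*b - 3.876)/(0.36*b^2 + 3.6*b + 9.0)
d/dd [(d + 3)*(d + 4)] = 2*d + 7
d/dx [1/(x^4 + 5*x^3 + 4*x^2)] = (-4*x^2 - 15*x - 8)/(x^3*(x^2 + 5*x + 4)^2)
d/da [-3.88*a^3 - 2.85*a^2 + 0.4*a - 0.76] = -11.64*a^2 - 5.7*a + 0.4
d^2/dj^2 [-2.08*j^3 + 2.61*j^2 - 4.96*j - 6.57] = 5.22 - 12.48*j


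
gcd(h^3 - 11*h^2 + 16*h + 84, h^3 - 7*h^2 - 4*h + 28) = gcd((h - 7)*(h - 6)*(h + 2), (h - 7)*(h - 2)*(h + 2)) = h^2 - 5*h - 14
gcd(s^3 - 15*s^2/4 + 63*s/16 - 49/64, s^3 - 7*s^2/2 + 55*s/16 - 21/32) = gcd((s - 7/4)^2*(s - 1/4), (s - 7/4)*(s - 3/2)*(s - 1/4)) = s^2 - 2*s + 7/16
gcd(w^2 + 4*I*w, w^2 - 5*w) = w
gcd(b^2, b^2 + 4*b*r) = b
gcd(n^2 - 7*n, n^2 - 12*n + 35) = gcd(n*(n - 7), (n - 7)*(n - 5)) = n - 7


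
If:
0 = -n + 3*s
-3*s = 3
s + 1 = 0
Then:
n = -3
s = -1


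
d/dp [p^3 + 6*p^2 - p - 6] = 3*p^2 + 12*p - 1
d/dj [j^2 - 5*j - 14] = 2*j - 5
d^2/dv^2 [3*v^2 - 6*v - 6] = 6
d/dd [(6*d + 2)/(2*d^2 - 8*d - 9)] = 2*(6*d^2 - 24*d - 4*(d - 2)*(3*d + 1) - 27)/(-2*d^2 + 8*d + 9)^2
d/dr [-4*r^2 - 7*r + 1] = -8*r - 7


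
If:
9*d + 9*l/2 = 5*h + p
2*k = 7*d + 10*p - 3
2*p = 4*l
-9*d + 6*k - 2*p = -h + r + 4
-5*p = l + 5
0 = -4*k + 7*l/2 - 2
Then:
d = 453/308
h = 3727/1540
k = -79/88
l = -5/11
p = -10/11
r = -28313/1540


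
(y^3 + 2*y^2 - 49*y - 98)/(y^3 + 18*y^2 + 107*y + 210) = (y^2 - 5*y - 14)/(y^2 + 11*y + 30)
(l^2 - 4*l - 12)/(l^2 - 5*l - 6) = (l + 2)/(l + 1)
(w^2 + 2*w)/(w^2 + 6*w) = (w + 2)/(w + 6)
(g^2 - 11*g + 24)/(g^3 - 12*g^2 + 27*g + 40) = (g - 3)/(g^2 - 4*g - 5)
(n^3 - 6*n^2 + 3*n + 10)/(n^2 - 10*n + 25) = (n^2 - n - 2)/(n - 5)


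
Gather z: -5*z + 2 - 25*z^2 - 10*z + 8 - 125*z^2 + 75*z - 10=-150*z^2 + 60*z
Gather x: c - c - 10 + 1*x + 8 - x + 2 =0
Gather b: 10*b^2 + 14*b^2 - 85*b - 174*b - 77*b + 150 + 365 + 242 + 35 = 24*b^2 - 336*b + 792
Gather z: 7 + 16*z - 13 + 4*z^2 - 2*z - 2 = 4*z^2 + 14*z - 8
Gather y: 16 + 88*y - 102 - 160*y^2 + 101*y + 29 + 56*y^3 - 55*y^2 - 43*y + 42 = 56*y^3 - 215*y^2 + 146*y - 15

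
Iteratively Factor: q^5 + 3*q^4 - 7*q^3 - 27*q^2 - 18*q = (q + 3)*(q^4 - 7*q^2 - 6*q) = q*(q + 3)*(q^3 - 7*q - 6) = q*(q - 3)*(q + 3)*(q^2 + 3*q + 2) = q*(q - 3)*(q + 1)*(q + 3)*(q + 2)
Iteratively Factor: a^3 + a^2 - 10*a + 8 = (a - 2)*(a^2 + 3*a - 4) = (a - 2)*(a - 1)*(a + 4)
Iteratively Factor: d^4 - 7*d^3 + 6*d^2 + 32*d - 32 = (d - 4)*(d^3 - 3*d^2 - 6*d + 8) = (d - 4)*(d + 2)*(d^2 - 5*d + 4) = (d - 4)^2*(d + 2)*(d - 1)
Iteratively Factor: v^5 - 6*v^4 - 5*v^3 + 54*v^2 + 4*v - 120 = (v + 2)*(v^4 - 8*v^3 + 11*v^2 + 32*v - 60) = (v - 2)*(v + 2)*(v^3 - 6*v^2 - v + 30) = (v - 2)*(v + 2)^2*(v^2 - 8*v + 15) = (v - 5)*(v - 2)*(v + 2)^2*(v - 3)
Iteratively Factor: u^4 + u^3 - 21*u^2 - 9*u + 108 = (u + 4)*(u^3 - 3*u^2 - 9*u + 27) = (u + 3)*(u + 4)*(u^2 - 6*u + 9) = (u - 3)*(u + 3)*(u + 4)*(u - 3)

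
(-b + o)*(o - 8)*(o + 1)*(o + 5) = -b*o^3 + 2*b*o^2 + 43*b*o + 40*b + o^4 - 2*o^3 - 43*o^2 - 40*o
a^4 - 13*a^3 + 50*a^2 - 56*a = a*(a - 7)*(a - 4)*(a - 2)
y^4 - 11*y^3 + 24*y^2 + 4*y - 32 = (y - 8)*(y - 2)^2*(y + 1)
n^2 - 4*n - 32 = (n - 8)*(n + 4)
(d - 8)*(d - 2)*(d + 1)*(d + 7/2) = d^4 - 11*d^3/2 - 51*d^2/2 + 37*d + 56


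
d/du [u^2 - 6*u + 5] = 2*u - 6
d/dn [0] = 0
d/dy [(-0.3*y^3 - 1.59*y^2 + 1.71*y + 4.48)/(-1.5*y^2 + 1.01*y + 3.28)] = (0.45*y^4 - 0.606*y^3 - 1.9929*y^2 + 3.0096*y + 1.084)/(2.25*y^4 - 3.03*y^3 - 8.8199*y^2 + 6.6256*y + 10.7584)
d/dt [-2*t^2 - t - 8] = -4*t - 1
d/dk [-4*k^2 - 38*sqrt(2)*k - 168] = -8*k - 38*sqrt(2)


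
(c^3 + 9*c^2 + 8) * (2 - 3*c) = -3*c^4 - 25*c^3 + 18*c^2 - 24*c + 16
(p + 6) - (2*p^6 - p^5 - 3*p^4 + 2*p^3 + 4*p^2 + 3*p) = -2*p^6 + p^5 + 3*p^4 - 2*p^3 - 4*p^2 - 2*p + 6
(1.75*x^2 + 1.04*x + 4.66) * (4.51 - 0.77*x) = -1.3475*x^3 + 7.0917*x^2 + 1.1022*x + 21.0166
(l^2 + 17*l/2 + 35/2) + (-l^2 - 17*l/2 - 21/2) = 7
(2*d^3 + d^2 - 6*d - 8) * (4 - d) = -2*d^4 + 7*d^3 + 10*d^2 - 16*d - 32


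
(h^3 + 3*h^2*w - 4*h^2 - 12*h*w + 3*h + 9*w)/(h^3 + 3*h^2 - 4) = (h^2 + 3*h*w - 3*h - 9*w)/(h^2 + 4*h + 4)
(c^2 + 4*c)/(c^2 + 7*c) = (c + 4)/(c + 7)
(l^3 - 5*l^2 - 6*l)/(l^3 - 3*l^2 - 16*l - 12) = l/(l + 2)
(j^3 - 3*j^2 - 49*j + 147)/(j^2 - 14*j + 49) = (j^2 + 4*j - 21)/(j - 7)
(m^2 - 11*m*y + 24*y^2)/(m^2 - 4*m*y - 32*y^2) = (m - 3*y)/(m + 4*y)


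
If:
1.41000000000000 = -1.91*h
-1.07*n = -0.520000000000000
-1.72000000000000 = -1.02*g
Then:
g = 1.69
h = -0.74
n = 0.49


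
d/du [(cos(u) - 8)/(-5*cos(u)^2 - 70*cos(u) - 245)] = (23 - cos(u))*sin(u)/(5*(cos(u) + 7)^3)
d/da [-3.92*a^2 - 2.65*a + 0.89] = -7.84*a - 2.65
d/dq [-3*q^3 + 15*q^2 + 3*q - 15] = -9*q^2 + 30*q + 3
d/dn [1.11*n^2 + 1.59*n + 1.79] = 2.22*n + 1.59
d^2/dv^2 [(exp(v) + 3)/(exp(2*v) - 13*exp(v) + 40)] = (exp(4*v) + 25*exp(3*v) - 357*exp(2*v) + 547*exp(v) + 3160)*exp(v)/(exp(6*v) - 39*exp(5*v) + 627*exp(4*v) - 5317*exp(3*v) + 25080*exp(2*v) - 62400*exp(v) + 64000)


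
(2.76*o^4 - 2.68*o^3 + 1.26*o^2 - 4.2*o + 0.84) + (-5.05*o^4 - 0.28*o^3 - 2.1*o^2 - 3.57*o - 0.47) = -2.29*o^4 - 2.96*o^3 - 0.84*o^2 - 7.77*o + 0.37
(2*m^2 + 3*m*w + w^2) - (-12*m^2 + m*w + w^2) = 14*m^2 + 2*m*w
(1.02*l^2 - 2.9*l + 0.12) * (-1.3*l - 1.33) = -1.326*l^3 + 2.4134*l^2 + 3.701*l - 0.1596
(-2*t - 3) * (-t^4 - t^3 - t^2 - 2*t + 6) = 2*t^5 + 5*t^4 + 5*t^3 + 7*t^2 - 6*t - 18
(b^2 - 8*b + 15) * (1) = b^2 - 8*b + 15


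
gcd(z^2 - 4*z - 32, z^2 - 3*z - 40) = z - 8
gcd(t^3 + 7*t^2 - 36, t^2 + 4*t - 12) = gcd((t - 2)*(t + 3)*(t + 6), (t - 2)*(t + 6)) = t^2 + 4*t - 12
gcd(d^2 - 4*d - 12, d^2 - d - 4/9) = 1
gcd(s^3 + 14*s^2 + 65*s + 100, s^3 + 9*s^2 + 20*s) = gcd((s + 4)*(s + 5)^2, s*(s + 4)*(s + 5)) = s^2 + 9*s + 20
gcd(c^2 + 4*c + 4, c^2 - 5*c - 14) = c + 2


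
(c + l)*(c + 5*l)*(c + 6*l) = c^3 + 12*c^2*l + 41*c*l^2 + 30*l^3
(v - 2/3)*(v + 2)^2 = v^3 + 10*v^2/3 + 4*v/3 - 8/3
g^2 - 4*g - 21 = (g - 7)*(g + 3)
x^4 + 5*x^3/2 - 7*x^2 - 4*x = x*(x - 2)*(x + 1/2)*(x + 4)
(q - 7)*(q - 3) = q^2 - 10*q + 21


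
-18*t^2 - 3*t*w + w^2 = (-6*t + w)*(3*t + w)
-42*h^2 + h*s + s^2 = (-6*h + s)*(7*h + s)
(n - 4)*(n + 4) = n^2 - 16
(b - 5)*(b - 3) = b^2 - 8*b + 15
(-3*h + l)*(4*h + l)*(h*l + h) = -12*h^3*l - 12*h^3 + h^2*l^2 + h^2*l + h*l^3 + h*l^2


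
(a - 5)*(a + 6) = a^2 + a - 30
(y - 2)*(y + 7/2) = y^2 + 3*y/2 - 7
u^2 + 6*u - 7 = (u - 1)*(u + 7)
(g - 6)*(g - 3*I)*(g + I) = g^3 - 6*g^2 - 2*I*g^2 + 3*g + 12*I*g - 18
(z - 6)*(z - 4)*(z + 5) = z^3 - 5*z^2 - 26*z + 120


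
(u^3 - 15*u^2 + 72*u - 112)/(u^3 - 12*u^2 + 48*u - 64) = (u - 7)/(u - 4)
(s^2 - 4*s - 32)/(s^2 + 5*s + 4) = (s - 8)/(s + 1)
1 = 1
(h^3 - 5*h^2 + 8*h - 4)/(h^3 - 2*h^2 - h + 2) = (h - 2)/(h + 1)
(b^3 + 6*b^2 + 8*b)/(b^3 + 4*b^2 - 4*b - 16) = b/(b - 2)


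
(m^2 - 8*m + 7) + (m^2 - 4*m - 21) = 2*m^2 - 12*m - 14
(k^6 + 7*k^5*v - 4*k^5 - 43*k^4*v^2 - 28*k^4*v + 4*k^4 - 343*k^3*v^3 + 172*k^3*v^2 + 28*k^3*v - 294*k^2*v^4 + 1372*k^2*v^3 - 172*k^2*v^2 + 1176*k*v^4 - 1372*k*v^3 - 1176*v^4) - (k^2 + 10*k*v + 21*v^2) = k^6 + 7*k^5*v - 4*k^5 - 43*k^4*v^2 - 28*k^4*v + 4*k^4 - 343*k^3*v^3 + 172*k^3*v^2 + 28*k^3*v - 294*k^2*v^4 + 1372*k^2*v^3 - 172*k^2*v^2 - k^2 + 1176*k*v^4 - 1372*k*v^3 - 10*k*v - 1176*v^4 - 21*v^2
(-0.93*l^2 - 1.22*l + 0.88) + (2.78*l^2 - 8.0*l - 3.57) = 1.85*l^2 - 9.22*l - 2.69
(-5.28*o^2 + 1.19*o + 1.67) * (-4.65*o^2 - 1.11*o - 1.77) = 24.552*o^4 + 0.327300000000001*o^3 + 0.2592*o^2 - 3.96*o - 2.9559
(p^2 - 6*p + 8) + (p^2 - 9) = 2*p^2 - 6*p - 1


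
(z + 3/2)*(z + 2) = z^2 + 7*z/2 + 3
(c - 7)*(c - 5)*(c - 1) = c^3 - 13*c^2 + 47*c - 35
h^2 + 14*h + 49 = (h + 7)^2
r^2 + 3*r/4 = r*(r + 3/4)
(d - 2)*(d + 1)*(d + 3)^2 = d^4 + 5*d^3 + d^2 - 21*d - 18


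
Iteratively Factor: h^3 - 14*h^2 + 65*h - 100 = (h - 4)*(h^2 - 10*h + 25) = (h - 5)*(h - 4)*(h - 5)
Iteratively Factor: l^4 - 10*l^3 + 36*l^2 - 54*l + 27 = (l - 1)*(l^3 - 9*l^2 + 27*l - 27) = (l - 3)*(l - 1)*(l^2 - 6*l + 9) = (l - 3)^2*(l - 1)*(l - 3)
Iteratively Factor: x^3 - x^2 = (x - 1)*(x^2) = x*(x - 1)*(x)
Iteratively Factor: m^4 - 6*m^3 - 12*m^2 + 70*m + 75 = (m + 3)*(m^3 - 9*m^2 + 15*m + 25) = (m - 5)*(m + 3)*(m^2 - 4*m - 5) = (m - 5)^2*(m + 3)*(m + 1)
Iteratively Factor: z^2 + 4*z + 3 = (z + 1)*(z + 3)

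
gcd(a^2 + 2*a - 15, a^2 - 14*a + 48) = 1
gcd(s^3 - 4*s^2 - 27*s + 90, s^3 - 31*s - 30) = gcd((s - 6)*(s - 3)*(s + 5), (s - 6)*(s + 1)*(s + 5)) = s^2 - s - 30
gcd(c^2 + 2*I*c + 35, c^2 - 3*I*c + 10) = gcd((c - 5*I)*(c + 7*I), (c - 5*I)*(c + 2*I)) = c - 5*I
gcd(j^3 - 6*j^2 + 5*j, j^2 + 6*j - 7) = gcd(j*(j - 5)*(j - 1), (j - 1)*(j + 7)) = j - 1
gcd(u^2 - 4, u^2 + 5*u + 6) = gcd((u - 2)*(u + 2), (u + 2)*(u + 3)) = u + 2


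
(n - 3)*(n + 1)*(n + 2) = n^3 - 7*n - 6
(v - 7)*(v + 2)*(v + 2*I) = v^3 - 5*v^2 + 2*I*v^2 - 14*v - 10*I*v - 28*I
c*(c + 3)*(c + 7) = c^3 + 10*c^2 + 21*c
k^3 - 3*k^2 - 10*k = k*(k - 5)*(k + 2)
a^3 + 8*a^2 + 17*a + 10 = (a + 1)*(a + 2)*(a + 5)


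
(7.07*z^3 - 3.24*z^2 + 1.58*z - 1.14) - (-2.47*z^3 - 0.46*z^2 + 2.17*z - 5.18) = 9.54*z^3 - 2.78*z^2 - 0.59*z + 4.04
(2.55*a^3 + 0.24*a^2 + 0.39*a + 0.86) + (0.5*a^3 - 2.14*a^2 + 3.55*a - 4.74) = 3.05*a^3 - 1.9*a^2 + 3.94*a - 3.88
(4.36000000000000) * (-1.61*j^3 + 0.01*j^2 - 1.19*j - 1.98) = -7.0196*j^3 + 0.0436*j^2 - 5.1884*j - 8.6328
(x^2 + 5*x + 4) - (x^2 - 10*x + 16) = 15*x - 12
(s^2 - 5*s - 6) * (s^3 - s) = s^5 - 5*s^4 - 7*s^3 + 5*s^2 + 6*s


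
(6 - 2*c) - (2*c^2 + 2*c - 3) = -2*c^2 - 4*c + 9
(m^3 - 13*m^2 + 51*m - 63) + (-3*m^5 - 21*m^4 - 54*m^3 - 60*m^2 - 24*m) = -3*m^5 - 21*m^4 - 53*m^3 - 73*m^2 + 27*m - 63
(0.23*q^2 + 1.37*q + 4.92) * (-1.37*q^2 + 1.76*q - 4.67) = -0.3151*q^4 - 1.4721*q^3 - 5.4033*q^2 + 2.2613*q - 22.9764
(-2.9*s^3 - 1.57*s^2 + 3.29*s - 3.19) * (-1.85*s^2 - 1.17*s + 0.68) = 5.365*s^5 + 6.2975*s^4 - 6.2216*s^3 + 0.9846*s^2 + 5.9695*s - 2.1692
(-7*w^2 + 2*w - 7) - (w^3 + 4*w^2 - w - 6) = -w^3 - 11*w^2 + 3*w - 1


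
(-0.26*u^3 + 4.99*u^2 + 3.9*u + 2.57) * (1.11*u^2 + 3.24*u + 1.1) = -0.2886*u^5 + 4.6965*u^4 + 20.2106*u^3 + 20.9777*u^2 + 12.6168*u + 2.827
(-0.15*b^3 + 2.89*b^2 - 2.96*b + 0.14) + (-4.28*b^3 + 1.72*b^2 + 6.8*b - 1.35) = -4.43*b^3 + 4.61*b^2 + 3.84*b - 1.21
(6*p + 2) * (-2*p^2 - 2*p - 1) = -12*p^3 - 16*p^2 - 10*p - 2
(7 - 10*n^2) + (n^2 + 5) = 12 - 9*n^2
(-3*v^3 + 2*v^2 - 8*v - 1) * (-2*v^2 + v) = 6*v^5 - 7*v^4 + 18*v^3 - 6*v^2 - v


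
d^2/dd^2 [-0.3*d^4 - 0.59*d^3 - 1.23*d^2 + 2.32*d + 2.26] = -3.6*d^2 - 3.54*d - 2.46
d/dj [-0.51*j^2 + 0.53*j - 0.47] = 0.53 - 1.02*j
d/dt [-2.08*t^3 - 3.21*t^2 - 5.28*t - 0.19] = -6.24*t^2 - 6.42*t - 5.28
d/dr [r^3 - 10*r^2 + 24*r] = 3*r^2 - 20*r + 24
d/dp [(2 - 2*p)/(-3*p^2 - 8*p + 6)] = 2*(-3*p^2 + 6*p + 2)/(9*p^4 + 48*p^3 + 28*p^2 - 96*p + 36)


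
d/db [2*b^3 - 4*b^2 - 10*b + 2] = 6*b^2 - 8*b - 10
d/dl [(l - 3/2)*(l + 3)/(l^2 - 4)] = (-3*l^2/2 + l - 6)/(l^4 - 8*l^2 + 16)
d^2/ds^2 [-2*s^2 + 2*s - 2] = -4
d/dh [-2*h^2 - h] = -4*h - 1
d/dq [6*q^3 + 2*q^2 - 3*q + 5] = 18*q^2 + 4*q - 3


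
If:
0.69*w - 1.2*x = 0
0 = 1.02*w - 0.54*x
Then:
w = 0.00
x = 0.00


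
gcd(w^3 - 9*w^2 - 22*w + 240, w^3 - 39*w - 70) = w + 5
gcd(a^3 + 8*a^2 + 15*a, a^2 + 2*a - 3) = a + 3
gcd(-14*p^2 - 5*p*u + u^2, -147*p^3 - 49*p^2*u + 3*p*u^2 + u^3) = 7*p - u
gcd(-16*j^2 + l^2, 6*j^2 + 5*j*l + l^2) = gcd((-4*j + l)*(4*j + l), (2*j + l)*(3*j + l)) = 1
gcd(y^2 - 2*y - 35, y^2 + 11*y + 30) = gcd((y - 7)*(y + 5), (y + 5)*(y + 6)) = y + 5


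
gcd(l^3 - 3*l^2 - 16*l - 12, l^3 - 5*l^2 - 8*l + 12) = l^2 - 4*l - 12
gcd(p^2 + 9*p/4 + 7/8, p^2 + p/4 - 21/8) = p + 7/4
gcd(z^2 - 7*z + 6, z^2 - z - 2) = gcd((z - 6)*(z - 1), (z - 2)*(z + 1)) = 1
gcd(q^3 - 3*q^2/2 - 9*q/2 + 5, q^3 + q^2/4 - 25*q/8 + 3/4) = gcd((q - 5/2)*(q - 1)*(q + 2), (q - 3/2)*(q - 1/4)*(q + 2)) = q + 2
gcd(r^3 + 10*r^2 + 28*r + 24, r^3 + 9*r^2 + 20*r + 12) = r^2 + 8*r + 12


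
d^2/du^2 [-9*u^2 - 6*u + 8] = -18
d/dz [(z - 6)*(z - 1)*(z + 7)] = 3*z^2 - 43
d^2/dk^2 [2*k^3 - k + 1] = 12*k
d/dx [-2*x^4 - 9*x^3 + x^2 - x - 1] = -8*x^3 - 27*x^2 + 2*x - 1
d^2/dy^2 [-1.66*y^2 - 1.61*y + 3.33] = -3.32000000000000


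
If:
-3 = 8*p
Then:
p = -3/8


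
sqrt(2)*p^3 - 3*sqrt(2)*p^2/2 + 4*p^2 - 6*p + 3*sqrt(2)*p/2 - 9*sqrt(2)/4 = (p - 3/2)*(p + 3*sqrt(2)/2)*(sqrt(2)*p + 1)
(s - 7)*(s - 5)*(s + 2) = s^3 - 10*s^2 + 11*s + 70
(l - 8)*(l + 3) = l^2 - 5*l - 24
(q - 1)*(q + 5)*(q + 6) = q^3 + 10*q^2 + 19*q - 30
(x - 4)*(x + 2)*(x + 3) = x^3 + x^2 - 14*x - 24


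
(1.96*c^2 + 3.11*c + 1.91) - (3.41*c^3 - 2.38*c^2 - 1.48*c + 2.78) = -3.41*c^3 + 4.34*c^2 + 4.59*c - 0.87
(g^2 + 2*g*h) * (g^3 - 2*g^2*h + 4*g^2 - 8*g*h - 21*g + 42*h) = g^5 + 4*g^4 - 4*g^3*h^2 - 21*g^3 - 16*g^2*h^2 + 84*g*h^2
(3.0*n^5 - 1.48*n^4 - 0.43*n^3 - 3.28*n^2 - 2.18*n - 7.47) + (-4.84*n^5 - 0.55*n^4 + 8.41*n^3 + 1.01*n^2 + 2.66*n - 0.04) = -1.84*n^5 - 2.03*n^4 + 7.98*n^3 - 2.27*n^2 + 0.48*n - 7.51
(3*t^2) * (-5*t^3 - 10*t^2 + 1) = -15*t^5 - 30*t^4 + 3*t^2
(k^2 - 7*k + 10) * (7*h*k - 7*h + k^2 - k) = 7*h*k^3 - 56*h*k^2 + 119*h*k - 70*h + k^4 - 8*k^3 + 17*k^2 - 10*k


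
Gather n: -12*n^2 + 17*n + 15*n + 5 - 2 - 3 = -12*n^2 + 32*n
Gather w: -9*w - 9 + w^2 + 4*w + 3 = w^2 - 5*w - 6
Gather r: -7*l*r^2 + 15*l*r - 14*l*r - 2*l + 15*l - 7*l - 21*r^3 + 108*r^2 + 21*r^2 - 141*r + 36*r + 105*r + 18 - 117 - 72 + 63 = l*r + 6*l - 21*r^3 + r^2*(129 - 7*l) - 108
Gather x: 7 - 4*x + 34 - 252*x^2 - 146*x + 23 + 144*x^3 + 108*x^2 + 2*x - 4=144*x^3 - 144*x^2 - 148*x + 60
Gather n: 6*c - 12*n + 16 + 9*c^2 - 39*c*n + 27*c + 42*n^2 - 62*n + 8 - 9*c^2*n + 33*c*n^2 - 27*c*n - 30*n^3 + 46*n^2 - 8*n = 9*c^2 + 33*c - 30*n^3 + n^2*(33*c + 88) + n*(-9*c^2 - 66*c - 82) + 24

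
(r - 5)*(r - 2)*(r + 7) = r^3 - 39*r + 70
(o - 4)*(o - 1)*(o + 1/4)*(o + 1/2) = o^4 - 17*o^3/4 + 3*o^2/8 + 19*o/8 + 1/2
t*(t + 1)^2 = t^3 + 2*t^2 + t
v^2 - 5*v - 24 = (v - 8)*(v + 3)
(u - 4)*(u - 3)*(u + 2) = u^3 - 5*u^2 - 2*u + 24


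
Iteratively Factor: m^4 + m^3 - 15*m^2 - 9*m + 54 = (m + 3)*(m^3 - 2*m^2 - 9*m + 18) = (m - 2)*(m + 3)*(m^2 - 9) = (m - 2)*(m + 3)^2*(m - 3)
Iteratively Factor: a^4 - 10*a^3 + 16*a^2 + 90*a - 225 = (a + 3)*(a^3 - 13*a^2 + 55*a - 75) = (a - 5)*(a + 3)*(a^2 - 8*a + 15) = (a - 5)^2*(a + 3)*(a - 3)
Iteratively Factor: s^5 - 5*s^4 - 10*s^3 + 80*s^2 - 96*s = (s)*(s^4 - 5*s^3 - 10*s^2 + 80*s - 96) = s*(s - 2)*(s^3 - 3*s^2 - 16*s + 48) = s*(s - 3)*(s - 2)*(s^2 - 16) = s*(s - 4)*(s - 3)*(s - 2)*(s + 4)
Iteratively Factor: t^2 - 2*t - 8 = (t - 4)*(t + 2)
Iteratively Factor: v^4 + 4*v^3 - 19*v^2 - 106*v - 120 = (v - 5)*(v^3 + 9*v^2 + 26*v + 24) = (v - 5)*(v + 3)*(v^2 + 6*v + 8) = (v - 5)*(v + 2)*(v + 3)*(v + 4)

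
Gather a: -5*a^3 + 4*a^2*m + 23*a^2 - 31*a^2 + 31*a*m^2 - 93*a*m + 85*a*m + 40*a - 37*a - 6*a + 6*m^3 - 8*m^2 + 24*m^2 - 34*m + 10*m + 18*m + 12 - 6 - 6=-5*a^3 + a^2*(4*m - 8) + a*(31*m^2 - 8*m - 3) + 6*m^3 + 16*m^2 - 6*m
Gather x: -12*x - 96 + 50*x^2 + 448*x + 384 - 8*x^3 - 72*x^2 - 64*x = -8*x^3 - 22*x^2 + 372*x + 288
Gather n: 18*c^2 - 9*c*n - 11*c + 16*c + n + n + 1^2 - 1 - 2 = 18*c^2 + 5*c + n*(2 - 9*c) - 2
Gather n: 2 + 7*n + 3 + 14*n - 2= 21*n + 3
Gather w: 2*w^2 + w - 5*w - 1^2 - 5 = 2*w^2 - 4*w - 6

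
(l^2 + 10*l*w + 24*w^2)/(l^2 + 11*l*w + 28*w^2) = (l + 6*w)/(l + 7*w)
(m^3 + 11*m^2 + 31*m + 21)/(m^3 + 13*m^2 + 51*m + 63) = (m + 1)/(m + 3)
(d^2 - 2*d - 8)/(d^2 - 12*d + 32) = (d + 2)/(d - 8)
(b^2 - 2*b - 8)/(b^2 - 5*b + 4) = (b + 2)/(b - 1)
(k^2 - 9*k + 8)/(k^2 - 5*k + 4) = (k - 8)/(k - 4)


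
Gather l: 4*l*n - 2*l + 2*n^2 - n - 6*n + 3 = l*(4*n - 2) + 2*n^2 - 7*n + 3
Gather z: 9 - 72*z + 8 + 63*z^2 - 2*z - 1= 63*z^2 - 74*z + 16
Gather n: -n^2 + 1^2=1 - n^2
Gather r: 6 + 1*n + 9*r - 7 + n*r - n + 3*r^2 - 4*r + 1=3*r^2 + r*(n + 5)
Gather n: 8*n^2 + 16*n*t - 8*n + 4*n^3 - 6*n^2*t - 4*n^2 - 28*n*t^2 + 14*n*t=4*n^3 + n^2*(4 - 6*t) + n*(-28*t^2 + 30*t - 8)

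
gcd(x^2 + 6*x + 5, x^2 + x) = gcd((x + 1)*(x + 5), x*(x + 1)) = x + 1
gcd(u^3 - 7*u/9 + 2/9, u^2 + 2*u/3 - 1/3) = u^2 + 2*u/3 - 1/3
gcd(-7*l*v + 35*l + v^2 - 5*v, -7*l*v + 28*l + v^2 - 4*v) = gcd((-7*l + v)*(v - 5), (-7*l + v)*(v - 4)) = -7*l + v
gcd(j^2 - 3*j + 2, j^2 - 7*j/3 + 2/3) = j - 2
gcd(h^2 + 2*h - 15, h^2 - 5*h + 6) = h - 3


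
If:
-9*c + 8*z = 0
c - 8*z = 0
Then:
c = 0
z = 0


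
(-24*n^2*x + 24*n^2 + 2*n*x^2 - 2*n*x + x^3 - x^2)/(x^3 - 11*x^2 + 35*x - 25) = (-24*n^2 + 2*n*x + x^2)/(x^2 - 10*x + 25)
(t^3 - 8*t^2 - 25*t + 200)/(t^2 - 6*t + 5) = (t^2 - 3*t - 40)/(t - 1)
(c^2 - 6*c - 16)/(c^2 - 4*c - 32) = (c + 2)/(c + 4)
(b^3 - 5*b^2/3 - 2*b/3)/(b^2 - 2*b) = b + 1/3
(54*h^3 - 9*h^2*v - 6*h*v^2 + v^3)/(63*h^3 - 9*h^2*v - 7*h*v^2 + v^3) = (-6*h + v)/(-7*h + v)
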